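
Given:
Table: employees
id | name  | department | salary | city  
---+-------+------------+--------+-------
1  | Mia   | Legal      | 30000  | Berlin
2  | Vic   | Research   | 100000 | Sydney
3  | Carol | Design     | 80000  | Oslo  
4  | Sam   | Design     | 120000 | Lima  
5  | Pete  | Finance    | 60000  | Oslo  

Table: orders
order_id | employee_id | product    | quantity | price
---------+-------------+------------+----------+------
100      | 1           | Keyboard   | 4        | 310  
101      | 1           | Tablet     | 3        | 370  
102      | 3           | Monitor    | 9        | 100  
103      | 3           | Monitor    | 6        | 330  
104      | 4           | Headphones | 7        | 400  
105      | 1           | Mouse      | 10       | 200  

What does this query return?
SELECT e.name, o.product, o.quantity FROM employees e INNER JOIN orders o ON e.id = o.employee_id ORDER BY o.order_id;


Joining employees.id = orders.employee_id:
  employee Mia (id=1) -> order Keyboard
  employee Mia (id=1) -> order Tablet
  employee Carol (id=3) -> order Monitor
  employee Carol (id=3) -> order Monitor
  employee Sam (id=4) -> order Headphones
  employee Mia (id=1) -> order Mouse


6 rows:
Mia, Keyboard, 4
Mia, Tablet, 3
Carol, Monitor, 9
Carol, Monitor, 6
Sam, Headphones, 7
Mia, Mouse, 10


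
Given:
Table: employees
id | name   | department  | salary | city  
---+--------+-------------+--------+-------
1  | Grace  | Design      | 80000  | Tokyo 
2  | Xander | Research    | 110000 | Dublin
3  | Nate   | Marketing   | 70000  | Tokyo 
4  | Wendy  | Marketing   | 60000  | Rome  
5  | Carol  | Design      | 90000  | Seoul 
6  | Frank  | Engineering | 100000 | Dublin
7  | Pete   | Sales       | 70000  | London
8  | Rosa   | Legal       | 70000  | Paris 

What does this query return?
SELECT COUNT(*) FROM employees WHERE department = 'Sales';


Counting rows where department = 'Sales'
  Pete -> MATCH


1


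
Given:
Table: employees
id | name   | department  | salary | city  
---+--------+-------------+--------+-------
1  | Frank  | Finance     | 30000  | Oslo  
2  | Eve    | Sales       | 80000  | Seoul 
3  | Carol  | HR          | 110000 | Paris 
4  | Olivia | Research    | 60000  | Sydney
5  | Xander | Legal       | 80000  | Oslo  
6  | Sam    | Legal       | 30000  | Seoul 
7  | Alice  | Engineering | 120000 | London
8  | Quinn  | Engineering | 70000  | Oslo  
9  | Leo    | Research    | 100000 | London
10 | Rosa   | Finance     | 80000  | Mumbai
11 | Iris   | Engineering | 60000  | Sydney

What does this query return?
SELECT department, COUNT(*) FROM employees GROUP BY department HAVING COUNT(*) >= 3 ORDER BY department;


Groups with count >= 3:
  Engineering: 3 -> PASS
  Finance: 2 -> filtered out
  HR: 1 -> filtered out
  Legal: 2 -> filtered out
  Research: 2 -> filtered out
  Sales: 1 -> filtered out


1 groups:
Engineering, 3


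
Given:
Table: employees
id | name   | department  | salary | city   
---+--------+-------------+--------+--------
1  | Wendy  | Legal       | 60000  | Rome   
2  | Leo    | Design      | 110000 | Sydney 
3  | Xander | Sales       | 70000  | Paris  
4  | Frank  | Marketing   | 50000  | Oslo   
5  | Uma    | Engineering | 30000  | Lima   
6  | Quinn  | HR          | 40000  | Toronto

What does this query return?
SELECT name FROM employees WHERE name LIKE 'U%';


LIKE 'U%' matches names starting with 'U'
Matching: 1

1 rows:
Uma


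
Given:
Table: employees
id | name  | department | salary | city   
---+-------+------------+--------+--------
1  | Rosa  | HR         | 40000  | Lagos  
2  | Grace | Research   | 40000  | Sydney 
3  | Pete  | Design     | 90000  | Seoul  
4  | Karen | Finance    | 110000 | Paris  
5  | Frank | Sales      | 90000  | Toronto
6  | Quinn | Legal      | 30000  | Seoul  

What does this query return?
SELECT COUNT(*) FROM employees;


COUNT(*) counts all rows

6


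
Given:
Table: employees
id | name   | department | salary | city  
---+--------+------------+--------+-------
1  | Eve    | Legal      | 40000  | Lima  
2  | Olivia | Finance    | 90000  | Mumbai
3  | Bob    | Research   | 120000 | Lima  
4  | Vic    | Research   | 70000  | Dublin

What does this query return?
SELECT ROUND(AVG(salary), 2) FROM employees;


SUM(salary) = 320000
COUNT = 4
ROUND(AVG, 2) = ROUND(320000 / 4, 2) = 80000.0

80000.0


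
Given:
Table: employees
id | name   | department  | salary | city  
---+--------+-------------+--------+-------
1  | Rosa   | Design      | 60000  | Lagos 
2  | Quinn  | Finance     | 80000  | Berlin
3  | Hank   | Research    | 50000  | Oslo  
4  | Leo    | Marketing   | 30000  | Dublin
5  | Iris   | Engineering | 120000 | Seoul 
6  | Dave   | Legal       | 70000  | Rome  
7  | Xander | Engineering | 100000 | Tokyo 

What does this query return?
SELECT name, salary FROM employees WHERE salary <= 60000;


Filtering: salary <= 60000
Matching: 3 rows

3 rows:
Rosa, 60000
Hank, 50000
Leo, 30000


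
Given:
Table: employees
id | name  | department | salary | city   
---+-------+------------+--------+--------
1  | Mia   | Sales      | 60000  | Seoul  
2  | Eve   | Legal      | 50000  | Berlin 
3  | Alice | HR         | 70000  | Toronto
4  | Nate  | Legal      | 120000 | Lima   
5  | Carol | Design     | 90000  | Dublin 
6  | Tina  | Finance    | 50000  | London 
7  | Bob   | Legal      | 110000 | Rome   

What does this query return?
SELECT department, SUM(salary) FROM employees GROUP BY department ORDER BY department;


Summing salary within each department:
  Design: 90000 = 90000
  Finance: 50000 = 50000
  HR: 70000 = 70000
  Legal: 50000 + 120000 + 110000 = 280000
  Sales: 60000 = 60000


5 groups:
Design, 90000
Finance, 50000
HR, 70000
Legal, 280000
Sales, 60000


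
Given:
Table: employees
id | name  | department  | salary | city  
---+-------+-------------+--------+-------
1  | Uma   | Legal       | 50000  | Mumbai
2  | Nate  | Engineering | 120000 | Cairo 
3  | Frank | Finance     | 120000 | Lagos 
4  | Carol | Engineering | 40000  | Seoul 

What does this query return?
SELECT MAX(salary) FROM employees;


Salaries: 50000, 120000, 120000, 40000
MAX = 120000

120000


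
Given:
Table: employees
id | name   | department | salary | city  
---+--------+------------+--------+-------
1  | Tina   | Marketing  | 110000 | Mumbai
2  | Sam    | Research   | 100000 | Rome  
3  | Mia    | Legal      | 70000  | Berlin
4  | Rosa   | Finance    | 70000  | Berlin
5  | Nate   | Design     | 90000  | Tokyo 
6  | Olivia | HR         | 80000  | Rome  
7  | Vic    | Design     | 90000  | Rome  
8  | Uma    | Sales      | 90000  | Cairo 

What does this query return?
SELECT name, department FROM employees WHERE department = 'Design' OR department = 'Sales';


Filtering: department = 'Design' OR 'Sales'
Matching: 3 rows

3 rows:
Nate, Design
Vic, Design
Uma, Sales


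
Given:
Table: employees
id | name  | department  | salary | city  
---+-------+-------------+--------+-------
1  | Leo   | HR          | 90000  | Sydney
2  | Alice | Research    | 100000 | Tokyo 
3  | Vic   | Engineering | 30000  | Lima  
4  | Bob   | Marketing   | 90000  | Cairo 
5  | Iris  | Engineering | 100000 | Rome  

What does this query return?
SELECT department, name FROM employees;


Projecting columns: department, name

5 rows:
HR, Leo
Research, Alice
Engineering, Vic
Marketing, Bob
Engineering, Iris


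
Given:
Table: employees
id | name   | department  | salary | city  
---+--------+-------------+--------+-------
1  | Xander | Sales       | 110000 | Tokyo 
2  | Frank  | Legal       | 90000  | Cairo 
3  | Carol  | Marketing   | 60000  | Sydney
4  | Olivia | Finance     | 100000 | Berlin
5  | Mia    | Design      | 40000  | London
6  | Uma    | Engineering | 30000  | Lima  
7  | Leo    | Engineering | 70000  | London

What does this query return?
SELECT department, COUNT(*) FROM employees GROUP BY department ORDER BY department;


Assigning each row to its department group:
  Xander -> Sales
  Frank -> Legal
  Carol -> Marketing
  Olivia -> Finance
  Mia -> Design
  Uma -> Engineering
  Leo -> Engineering


6 groups:
Design, 1
Engineering, 2
Finance, 1
Legal, 1
Marketing, 1
Sales, 1


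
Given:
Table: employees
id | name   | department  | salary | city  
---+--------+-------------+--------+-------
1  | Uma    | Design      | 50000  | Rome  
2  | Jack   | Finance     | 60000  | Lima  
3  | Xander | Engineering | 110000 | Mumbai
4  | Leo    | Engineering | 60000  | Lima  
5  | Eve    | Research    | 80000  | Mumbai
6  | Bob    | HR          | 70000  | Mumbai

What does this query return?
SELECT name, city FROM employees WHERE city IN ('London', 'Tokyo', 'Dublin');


Filtering: city IN ('London', 'Tokyo', 'Dublin')
Matching: 0 rows

Empty result set (0 rows)


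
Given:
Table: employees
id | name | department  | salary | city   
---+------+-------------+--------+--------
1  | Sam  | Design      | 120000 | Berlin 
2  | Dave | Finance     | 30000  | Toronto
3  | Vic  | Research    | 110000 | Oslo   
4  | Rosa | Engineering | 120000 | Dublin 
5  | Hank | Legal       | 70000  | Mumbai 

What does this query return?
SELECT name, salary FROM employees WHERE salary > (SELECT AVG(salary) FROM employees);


Subquery: AVG(salary) = 90000.0
Filtering: salary > 90000.0
  Sam (120000) -> MATCH
  Vic (110000) -> MATCH
  Rosa (120000) -> MATCH


3 rows:
Sam, 120000
Vic, 110000
Rosa, 120000


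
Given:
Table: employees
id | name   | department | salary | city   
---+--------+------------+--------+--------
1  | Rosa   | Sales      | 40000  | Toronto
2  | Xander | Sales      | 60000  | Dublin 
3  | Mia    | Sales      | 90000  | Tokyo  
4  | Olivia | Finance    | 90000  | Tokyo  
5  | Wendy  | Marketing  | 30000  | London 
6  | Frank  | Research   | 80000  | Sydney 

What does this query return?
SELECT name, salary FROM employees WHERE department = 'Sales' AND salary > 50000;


Filtering: department = 'Sales' AND salary > 50000
Matching: 2 rows

2 rows:
Xander, 60000
Mia, 90000


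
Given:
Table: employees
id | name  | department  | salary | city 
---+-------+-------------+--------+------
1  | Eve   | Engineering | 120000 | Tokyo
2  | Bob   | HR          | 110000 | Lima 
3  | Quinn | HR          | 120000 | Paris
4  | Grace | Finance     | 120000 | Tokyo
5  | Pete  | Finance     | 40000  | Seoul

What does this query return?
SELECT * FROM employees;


SELECT * returns all 5 rows with all columns

5 rows:
1, Eve, Engineering, 120000, Tokyo
2, Bob, HR, 110000, Lima
3, Quinn, HR, 120000, Paris
4, Grace, Finance, 120000, Tokyo
5, Pete, Finance, 40000, Seoul


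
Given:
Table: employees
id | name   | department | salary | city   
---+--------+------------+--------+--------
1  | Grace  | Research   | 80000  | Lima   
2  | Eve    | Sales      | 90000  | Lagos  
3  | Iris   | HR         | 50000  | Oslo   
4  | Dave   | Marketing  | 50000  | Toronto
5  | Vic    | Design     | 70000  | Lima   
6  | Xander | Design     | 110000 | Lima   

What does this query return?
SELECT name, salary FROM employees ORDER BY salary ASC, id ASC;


Sorting by salary ASC, then id ASC for ties

6 rows:
Iris, 50000
Dave, 50000
Vic, 70000
Grace, 80000
Eve, 90000
Xander, 110000


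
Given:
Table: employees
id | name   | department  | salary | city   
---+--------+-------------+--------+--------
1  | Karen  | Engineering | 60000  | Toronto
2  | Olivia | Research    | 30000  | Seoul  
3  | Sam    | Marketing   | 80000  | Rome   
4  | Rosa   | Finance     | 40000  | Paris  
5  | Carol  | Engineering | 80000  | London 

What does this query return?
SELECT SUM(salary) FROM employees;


SUM(salary) = 60000 + 30000 + 80000 + 40000 + 80000 = 290000

290000


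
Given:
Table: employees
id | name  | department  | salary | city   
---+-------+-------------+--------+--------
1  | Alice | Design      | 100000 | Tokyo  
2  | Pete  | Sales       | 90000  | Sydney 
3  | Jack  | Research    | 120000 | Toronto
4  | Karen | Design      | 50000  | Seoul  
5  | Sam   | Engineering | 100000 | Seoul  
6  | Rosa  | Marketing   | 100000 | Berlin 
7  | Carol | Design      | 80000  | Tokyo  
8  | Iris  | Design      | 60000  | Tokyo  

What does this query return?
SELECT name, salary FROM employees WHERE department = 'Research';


Filtering: department = 'Research'
Matching rows: 1

1 rows:
Jack, 120000


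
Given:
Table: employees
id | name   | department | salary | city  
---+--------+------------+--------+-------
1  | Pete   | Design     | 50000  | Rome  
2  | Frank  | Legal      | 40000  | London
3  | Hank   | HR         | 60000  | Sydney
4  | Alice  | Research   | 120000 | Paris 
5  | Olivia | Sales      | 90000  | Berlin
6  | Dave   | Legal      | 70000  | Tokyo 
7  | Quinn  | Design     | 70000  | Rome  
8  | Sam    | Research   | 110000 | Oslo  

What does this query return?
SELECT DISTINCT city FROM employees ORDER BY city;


All 'city' values (row order): Rome, London, Sydney, Paris, Berlin, Tokyo, Rome, Oslo
Removing duplicates leaves 7 unique value(s).

7 values:
Berlin
London
Oslo
Paris
Rome
Sydney
Tokyo


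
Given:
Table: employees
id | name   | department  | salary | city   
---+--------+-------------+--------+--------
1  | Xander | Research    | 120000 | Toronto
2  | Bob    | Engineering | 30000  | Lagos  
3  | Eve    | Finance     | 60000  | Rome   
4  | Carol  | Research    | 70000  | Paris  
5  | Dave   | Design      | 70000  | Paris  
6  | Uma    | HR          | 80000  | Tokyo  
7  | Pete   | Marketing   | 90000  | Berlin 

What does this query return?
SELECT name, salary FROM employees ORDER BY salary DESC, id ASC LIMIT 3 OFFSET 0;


Sort by salary DESC (id ASC tiebreak), then skip 0 and take 3
Rows 1 through 3

3 rows:
Xander, 120000
Pete, 90000
Uma, 80000


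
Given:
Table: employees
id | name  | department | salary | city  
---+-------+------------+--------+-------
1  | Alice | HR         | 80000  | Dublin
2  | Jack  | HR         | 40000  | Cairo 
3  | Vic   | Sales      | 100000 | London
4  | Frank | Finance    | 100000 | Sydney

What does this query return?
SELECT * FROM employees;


SELECT * returns all 4 rows with all columns

4 rows:
1, Alice, HR, 80000, Dublin
2, Jack, HR, 40000, Cairo
3, Vic, Sales, 100000, London
4, Frank, Finance, 100000, Sydney


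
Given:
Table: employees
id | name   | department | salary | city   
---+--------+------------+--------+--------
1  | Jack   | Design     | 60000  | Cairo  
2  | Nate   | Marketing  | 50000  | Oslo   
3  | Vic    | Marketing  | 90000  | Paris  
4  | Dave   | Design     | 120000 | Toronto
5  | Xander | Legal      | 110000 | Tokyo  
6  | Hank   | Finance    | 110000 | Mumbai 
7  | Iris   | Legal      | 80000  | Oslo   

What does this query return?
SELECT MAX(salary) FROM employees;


Salaries: 60000, 50000, 90000, 120000, 110000, 110000, 80000
MAX = 120000

120000


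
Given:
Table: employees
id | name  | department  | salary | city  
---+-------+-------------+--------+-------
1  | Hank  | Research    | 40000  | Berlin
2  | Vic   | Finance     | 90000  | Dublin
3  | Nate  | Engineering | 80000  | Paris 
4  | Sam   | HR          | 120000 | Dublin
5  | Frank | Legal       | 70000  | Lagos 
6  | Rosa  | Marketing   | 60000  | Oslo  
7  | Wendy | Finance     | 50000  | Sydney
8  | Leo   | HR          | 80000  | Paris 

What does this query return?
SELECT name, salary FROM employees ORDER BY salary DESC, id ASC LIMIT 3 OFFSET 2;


Sort by salary DESC (id ASC tiebreak), then skip 2 and take 3
Rows 3 through 5

3 rows:
Nate, 80000
Leo, 80000
Frank, 70000


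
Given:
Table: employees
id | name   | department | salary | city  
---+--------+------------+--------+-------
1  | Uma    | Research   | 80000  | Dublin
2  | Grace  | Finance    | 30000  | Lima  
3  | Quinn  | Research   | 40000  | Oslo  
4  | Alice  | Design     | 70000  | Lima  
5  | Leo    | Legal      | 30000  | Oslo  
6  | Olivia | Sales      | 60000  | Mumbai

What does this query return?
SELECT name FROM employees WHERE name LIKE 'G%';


LIKE 'G%' matches names starting with 'G'
Matching: 1

1 rows:
Grace


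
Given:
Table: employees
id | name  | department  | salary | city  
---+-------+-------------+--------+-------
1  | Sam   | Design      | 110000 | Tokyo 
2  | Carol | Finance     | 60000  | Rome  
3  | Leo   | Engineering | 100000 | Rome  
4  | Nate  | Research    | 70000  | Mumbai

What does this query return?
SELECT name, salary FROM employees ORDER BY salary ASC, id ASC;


Sorting by salary ASC, then id ASC for ties

4 rows:
Carol, 60000
Nate, 70000
Leo, 100000
Sam, 110000


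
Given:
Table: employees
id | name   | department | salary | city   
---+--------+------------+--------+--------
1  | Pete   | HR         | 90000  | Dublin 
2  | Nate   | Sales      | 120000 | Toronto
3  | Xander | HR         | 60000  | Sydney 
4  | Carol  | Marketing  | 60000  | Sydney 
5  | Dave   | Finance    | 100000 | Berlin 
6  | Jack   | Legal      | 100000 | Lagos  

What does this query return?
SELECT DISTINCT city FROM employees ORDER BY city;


All 'city' values (row order): Dublin, Toronto, Sydney, Sydney, Berlin, Lagos
Removing duplicates leaves 5 unique value(s).

5 values:
Berlin
Dublin
Lagos
Sydney
Toronto


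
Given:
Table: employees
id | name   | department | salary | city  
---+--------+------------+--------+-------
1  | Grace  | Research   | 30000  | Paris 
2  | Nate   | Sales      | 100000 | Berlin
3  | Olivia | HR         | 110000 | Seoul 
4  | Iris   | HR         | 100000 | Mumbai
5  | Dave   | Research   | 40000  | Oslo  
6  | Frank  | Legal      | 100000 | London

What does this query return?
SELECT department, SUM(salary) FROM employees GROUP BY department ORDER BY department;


Summing salary within each department:
  HR: 110000 + 100000 = 210000
  Legal: 100000 = 100000
  Research: 30000 + 40000 = 70000
  Sales: 100000 = 100000


4 groups:
HR, 210000
Legal, 100000
Research, 70000
Sales, 100000


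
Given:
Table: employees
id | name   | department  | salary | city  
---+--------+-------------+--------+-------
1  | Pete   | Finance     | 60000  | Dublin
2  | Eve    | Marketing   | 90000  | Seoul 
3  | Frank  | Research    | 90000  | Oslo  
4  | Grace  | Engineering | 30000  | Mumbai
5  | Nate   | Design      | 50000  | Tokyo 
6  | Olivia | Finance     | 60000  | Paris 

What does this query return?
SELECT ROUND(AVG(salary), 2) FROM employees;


SUM(salary) = 380000
COUNT = 6
ROUND(AVG, 2) = ROUND(380000 / 6, 2) = 63333.33

63333.33


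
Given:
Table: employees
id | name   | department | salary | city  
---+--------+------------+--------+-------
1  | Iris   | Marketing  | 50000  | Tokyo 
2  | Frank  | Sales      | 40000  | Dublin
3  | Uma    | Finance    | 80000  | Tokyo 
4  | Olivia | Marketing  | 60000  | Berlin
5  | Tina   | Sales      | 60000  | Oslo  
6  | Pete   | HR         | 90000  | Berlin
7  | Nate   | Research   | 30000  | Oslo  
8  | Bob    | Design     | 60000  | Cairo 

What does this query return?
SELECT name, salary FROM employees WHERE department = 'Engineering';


Filtering: department = 'Engineering'
Matching rows: 0

Empty result set (0 rows)


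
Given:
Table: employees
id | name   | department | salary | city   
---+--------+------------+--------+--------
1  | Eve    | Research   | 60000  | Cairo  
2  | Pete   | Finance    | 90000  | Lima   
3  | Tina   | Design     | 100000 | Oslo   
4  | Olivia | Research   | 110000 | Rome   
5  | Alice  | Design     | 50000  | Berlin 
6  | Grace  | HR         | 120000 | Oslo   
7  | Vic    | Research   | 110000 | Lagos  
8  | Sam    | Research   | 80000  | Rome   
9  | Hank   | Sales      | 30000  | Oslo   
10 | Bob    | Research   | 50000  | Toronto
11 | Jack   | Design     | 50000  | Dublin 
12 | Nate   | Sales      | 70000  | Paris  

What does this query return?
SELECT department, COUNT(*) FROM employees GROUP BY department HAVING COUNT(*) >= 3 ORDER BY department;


Groups with count >= 3:
  Design: 3 -> PASS
  Research: 5 -> PASS
  Finance: 1 -> filtered out
  HR: 1 -> filtered out
  Sales: 2 -> filtered out


2 groups:
Design, 3
Research, 5


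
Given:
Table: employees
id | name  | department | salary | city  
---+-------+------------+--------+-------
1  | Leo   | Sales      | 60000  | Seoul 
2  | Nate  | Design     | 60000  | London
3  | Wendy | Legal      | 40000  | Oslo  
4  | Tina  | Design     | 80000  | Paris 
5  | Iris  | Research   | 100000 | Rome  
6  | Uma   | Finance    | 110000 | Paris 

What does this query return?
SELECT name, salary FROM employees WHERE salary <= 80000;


Filtering: salary <= 80000
Matching: 4 rows

4 rows:
Leo, 60000
Nate, 60000
Wendy, 40000
Tina, 80000


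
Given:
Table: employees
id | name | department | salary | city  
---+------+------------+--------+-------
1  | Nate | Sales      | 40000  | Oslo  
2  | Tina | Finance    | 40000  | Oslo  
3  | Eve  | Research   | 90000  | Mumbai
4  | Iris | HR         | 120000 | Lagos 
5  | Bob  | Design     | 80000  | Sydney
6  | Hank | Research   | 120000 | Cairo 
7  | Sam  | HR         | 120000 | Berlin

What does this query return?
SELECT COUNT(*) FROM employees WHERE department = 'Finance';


Counting rows where department = 'Finance'
  Tina -> MATCH


1


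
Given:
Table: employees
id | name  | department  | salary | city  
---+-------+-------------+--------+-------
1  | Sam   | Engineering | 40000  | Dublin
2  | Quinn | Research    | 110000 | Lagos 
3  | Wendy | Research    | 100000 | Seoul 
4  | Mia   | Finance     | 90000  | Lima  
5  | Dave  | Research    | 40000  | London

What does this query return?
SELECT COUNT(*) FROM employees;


COUNT(*) counts all rows

5


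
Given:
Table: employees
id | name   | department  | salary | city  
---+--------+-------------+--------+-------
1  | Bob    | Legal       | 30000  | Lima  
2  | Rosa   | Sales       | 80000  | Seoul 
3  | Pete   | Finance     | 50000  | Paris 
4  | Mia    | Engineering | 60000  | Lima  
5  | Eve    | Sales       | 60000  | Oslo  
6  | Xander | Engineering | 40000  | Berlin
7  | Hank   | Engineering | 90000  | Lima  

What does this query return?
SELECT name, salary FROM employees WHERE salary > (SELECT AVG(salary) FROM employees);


Subquery: AVG(salary) = 58571.43
Filtering: salary > 58571.43
  Rosa (80000) -> MATCH
  Mia (60000) -> MATCH
  Eve (60000) -> MATCH
  Hank (90000) -> MATCH


4 rows:
Rosa, 80000
Mia, 60000
Eve, 60000
Hank, 90000


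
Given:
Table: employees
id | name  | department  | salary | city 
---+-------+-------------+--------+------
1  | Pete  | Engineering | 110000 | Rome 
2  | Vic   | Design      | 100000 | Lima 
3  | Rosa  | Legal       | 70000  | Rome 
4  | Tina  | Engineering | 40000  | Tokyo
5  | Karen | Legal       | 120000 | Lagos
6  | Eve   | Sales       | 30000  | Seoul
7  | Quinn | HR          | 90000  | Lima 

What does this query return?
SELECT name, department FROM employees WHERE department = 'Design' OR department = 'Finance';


Filtering: department = 'Design' OR 'Finance'
Matching: 1 rows

1 rows:
Vic, Design


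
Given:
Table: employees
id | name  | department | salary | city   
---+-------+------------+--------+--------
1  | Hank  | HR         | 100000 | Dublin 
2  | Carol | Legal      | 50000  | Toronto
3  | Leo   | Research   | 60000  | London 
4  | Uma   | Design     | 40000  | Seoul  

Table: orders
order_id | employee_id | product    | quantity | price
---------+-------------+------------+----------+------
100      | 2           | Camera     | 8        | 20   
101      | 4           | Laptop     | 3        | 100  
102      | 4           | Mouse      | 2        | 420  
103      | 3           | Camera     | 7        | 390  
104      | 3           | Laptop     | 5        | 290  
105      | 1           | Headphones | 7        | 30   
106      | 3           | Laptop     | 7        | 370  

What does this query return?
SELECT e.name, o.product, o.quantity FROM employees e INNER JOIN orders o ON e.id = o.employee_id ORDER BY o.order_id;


Joining employees.id = orders.employee_id:
  employee Carol (id=2) -> order Camera
  employee Uma (id=4) -> order Laptop
  employee Uma (id=4) -> order Mouse
  employee Leo (id=3) -> order Camera
  employee Leo (id=3) -> order Laptop
  employee Hank (id=1) -> order Headphones
  employee Leo (id=3) -> order Laptop


7 rows:
Carol, Camera, 8
Uma, Laptop, 3
Uma, Mouse, 2
Leo, Camera, 7
Leo, Laptop, 5
Hank, Headphones, 7
Leo, Laptop, 7


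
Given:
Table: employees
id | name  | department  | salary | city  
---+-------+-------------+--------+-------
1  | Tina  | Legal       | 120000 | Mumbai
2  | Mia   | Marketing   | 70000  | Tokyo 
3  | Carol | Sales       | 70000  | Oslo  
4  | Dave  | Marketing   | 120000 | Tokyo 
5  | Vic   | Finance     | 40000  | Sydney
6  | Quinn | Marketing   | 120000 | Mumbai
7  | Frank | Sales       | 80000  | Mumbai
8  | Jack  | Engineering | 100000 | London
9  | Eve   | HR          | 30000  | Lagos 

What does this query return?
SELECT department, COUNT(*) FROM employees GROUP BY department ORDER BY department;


Assigning each row to its department group:
  Tina -> Legal
  Mia -> Marketing
  Carol -> Sales
  Dave -> Marketing
  Vic -> Finance
  Quinn -> Marketing
  Frank -> Sales
  Jack -> Engineering
  Eve -> HR


6 groups:
Engineering, 1
Finance, 1
HR, 1
Legal, 1
Marketing, 3
Sales, 2


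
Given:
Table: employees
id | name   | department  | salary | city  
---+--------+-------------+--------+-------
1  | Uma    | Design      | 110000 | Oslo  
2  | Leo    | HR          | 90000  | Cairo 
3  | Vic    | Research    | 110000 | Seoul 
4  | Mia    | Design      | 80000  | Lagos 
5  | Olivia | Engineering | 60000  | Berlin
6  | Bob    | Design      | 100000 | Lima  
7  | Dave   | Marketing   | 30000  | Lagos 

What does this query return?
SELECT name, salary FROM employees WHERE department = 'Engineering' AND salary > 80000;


Filtering: department = 'Engineering' AND salary > 80000
Matching: 0 rows

Empty result set (0 rows)


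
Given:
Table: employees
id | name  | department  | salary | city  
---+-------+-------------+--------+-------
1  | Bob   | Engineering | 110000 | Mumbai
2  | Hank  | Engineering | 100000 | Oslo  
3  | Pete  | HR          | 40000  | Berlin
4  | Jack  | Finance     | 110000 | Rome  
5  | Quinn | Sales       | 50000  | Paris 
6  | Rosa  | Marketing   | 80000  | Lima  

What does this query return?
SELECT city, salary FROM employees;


Projecting columns: city, salary

6 rows:
Mumbai, 110000
Oslo, 100000
Berlin, 40000
Rome, 110000
Paris, 50000
Lima, 80000


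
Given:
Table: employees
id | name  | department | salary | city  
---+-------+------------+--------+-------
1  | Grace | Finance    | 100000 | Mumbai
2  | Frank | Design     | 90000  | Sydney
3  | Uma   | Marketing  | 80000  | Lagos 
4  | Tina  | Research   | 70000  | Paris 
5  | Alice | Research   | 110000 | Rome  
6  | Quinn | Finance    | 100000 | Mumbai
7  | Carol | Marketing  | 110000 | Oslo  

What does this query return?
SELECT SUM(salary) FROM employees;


SUM(salary) = 100000 + 90000 + 80000 + 70000 + 110000 + 100000 + 110000 = 660000

660000


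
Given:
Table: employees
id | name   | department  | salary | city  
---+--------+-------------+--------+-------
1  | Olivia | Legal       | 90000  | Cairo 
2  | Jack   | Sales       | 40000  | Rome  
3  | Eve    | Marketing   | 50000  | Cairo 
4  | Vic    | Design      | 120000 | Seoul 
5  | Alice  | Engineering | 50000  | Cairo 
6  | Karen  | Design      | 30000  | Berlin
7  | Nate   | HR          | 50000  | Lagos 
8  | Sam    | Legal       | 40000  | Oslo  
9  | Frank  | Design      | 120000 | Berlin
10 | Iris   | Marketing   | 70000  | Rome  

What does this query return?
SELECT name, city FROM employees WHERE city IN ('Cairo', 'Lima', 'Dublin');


Filtering: city IN ('Cairo', 'Lima', 'Dublin')
Matching: 3 rows

3 rows:
Olivia, Cairo
Eve, Cairo
Alice, Cairo


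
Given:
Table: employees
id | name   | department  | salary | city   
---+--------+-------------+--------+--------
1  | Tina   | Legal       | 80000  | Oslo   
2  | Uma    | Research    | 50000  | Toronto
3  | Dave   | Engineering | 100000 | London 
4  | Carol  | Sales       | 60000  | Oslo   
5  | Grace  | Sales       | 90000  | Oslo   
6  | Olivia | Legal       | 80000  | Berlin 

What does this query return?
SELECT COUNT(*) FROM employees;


COUNT(*) counts all rows

6


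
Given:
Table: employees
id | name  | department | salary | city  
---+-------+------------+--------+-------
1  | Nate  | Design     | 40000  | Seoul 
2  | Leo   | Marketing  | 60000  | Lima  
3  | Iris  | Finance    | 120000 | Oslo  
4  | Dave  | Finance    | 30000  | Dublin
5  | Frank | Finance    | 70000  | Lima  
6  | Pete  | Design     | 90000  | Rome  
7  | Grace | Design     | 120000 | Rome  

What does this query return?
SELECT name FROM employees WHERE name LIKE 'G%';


LIKE 'G%' matches names starting with 'G'
Matching: 1

1 rows:
Grace


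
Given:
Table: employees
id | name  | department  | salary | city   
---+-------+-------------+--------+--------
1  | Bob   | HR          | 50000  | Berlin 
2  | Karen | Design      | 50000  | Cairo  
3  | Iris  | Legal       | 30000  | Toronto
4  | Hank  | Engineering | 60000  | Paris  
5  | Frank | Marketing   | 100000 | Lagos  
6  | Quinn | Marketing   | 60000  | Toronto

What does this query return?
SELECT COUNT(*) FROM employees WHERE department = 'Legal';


Counting rows where department = 'Legal'
  Iris -> MATCH


1


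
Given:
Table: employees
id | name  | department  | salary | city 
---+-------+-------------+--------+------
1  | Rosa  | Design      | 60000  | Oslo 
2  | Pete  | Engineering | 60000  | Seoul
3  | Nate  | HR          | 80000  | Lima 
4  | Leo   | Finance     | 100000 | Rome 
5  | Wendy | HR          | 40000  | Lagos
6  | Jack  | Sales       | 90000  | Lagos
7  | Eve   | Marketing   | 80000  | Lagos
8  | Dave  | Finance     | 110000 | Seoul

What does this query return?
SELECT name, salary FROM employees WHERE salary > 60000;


Filtering: salary > 60000
Matching: 5 rows

5 rows:
Nate, 80000
Leo, 100000
Jack, 90000
Eve, 80000
Dave, 110000


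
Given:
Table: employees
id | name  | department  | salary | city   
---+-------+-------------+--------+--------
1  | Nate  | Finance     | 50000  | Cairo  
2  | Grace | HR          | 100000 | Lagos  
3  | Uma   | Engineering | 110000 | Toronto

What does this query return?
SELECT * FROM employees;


SELECT * returns all 3 rows with all columns

3 rows:
1, Nate, Finance, 50000, Cairo
2, Grace, HR, 100000, Lagos
3, Uma, Engineering, 110000, Toronto


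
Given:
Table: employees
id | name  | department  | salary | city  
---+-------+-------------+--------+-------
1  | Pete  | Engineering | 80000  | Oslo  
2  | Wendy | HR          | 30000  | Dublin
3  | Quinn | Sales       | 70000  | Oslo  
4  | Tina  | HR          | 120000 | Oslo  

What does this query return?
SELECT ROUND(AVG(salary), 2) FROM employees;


SUM(salary) = 300000
COUNT = 4
ROUND(AVG, 2) = ROUND(300000 / 4, 2) = 75000.0

75000.0


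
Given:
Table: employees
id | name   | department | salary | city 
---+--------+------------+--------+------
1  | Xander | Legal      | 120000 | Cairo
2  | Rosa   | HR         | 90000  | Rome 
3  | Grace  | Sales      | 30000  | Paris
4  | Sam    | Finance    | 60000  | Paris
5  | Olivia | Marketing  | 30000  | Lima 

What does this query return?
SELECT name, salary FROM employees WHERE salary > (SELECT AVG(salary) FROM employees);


Subquery: AVG(salary) = 66000.0
Filtering: salary > 66000.0
  Xander (120000) -> MATCH
  Rosa (90000) -> MATCH


2 rows:
Xander, 120000
Rosa, 90000


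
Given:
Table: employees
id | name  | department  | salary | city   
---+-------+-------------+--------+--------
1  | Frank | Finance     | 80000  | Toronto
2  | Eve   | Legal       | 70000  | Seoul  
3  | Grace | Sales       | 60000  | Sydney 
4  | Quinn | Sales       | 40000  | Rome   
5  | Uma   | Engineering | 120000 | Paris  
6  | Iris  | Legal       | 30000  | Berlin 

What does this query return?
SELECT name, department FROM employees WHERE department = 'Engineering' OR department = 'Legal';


Filtering: department = 'Engineering' OR 'Legal'
Matching: 3 rows

3 rows:
Eve, Legal
Uma, Engineering
Iris, Legal


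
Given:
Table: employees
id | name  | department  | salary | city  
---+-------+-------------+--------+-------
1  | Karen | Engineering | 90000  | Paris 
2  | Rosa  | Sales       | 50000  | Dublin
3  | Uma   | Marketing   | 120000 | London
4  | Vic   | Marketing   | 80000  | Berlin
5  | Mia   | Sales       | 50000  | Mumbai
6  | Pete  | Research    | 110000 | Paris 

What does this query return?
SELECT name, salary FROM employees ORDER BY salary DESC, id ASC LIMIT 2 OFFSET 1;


Sort by salary DESC (id ASC tiebreak), then skip 1 and take 2
Rows 2 through 3

2 rows:
Pete, 110000
Karen, 90000


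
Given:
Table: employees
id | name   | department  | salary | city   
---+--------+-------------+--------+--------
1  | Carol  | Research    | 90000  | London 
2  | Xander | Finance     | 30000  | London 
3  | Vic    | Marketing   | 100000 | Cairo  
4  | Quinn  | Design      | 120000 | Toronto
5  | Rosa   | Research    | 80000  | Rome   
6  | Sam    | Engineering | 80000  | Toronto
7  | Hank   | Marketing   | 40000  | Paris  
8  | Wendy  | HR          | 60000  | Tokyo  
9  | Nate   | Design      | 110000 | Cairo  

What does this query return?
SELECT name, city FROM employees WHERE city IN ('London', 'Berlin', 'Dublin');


Filtering: city IN ('London', 'Berlin', 'Dublin')
Matching: 2 rows

2 rows:
Carol, London
Xander, London


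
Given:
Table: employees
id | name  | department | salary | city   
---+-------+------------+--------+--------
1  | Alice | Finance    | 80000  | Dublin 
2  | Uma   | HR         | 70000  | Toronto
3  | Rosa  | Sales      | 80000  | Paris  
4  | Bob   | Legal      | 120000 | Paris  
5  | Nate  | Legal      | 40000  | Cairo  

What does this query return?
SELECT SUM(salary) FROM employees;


SUM(salary) = 80000 + 70000 + 80000 + 120000 + 40000 = 390000

390000


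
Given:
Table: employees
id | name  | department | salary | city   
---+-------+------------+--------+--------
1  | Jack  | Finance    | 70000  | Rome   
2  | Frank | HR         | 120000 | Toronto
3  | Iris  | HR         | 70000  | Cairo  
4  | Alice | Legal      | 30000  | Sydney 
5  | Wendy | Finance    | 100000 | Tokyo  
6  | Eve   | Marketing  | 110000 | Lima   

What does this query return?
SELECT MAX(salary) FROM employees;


Salaries: 70000, 120000, 70000, 30000, 100000, 110000
MAX = 120000

120000


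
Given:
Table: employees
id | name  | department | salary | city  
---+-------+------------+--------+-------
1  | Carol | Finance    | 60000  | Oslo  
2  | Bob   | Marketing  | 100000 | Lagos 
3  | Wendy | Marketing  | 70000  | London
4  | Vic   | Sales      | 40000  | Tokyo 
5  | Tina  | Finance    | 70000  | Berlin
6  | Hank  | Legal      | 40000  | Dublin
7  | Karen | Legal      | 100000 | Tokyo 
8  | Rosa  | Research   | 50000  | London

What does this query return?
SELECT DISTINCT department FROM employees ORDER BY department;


All 'department' values (row order): Finance, Marketing, Marketing, Sales, Finance, Legal, Legal, Research
Removing duplicates leaves 5 unique value(s).

5 values:
Finance
Legal
Marketing
Research
Sales


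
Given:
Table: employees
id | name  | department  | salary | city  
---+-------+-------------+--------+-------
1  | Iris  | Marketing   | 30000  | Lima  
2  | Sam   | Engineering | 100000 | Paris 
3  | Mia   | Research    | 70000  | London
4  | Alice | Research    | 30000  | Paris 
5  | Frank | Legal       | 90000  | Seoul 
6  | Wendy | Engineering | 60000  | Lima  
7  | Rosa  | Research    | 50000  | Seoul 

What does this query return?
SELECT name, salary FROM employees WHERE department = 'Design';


Filtering: department = 'Design'
Matching rows: 0

Empty result set (0 rows)


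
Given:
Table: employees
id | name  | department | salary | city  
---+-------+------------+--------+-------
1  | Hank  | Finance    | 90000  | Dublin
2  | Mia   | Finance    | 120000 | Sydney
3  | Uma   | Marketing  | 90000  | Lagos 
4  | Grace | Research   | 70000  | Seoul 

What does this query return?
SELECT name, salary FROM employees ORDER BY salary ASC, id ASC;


Sorting by salary ASC, then id ASC for ties

4 rows:
Grace, 70000
Hank, 90000
Uma, 90000
Mia, 120000


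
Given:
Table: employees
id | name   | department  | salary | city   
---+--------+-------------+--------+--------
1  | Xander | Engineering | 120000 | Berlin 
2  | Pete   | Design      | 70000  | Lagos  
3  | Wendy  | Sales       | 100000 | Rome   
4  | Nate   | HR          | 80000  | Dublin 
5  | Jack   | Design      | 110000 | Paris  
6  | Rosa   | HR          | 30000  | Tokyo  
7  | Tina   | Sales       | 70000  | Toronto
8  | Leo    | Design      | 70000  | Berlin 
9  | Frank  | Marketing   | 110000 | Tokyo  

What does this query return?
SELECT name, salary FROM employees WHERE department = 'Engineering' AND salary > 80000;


Filtering: department = 'Engineering' AND salary > 80000
Matching: 1 rows

1 rows:
Xander, 120000


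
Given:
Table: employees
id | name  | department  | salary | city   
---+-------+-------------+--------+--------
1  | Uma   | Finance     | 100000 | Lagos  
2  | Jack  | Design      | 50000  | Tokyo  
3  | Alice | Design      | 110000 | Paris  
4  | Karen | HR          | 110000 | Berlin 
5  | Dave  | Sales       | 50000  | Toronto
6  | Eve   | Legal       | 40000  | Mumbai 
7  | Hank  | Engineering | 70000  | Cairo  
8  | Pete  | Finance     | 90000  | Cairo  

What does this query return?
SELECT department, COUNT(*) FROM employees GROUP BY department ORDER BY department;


Assigning each row to its department group:
  Uma -> Finance
  Jack -> Design
  Alice -> Design
  Karen -> HR
  Dave -> Sales
  Eve -> Legal
  Hank -> Engineering
  Pete -> Finance


6 groups:
Design, 2
Engineering, 1
Finance, 2
HR, 1
Legal, 1
Sales, 1


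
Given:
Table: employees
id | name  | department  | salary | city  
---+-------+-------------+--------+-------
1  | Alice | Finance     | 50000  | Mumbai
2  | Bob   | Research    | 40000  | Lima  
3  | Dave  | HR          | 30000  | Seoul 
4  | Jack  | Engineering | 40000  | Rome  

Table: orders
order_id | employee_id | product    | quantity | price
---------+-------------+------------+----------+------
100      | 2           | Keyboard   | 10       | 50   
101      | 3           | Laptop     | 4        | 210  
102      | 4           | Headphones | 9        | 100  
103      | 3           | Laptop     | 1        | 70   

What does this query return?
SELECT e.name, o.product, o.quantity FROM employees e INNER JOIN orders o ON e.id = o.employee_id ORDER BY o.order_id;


Joining employees.id = orders.employee_id:
  employee Bob (id=2) -> order Keyboard
  employee Dave (id=3) -> order Laptop
  employee Jack (id=4) -> order Headphones
  employee Dave (id=3) -> order Laptop


4 rows:
Bob, Keyboard, 10
Dave, Laptop, 4
Jack, Headphones, 9
Dave, Laptop, 1


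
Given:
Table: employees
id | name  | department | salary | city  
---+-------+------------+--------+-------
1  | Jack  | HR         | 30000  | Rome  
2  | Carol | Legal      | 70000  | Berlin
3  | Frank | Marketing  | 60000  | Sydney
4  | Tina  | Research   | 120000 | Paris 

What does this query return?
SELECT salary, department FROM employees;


Projecting columns: salary, department

4 rows:
30000, HR
70000, Legal
60000, Marketing
120000, Research


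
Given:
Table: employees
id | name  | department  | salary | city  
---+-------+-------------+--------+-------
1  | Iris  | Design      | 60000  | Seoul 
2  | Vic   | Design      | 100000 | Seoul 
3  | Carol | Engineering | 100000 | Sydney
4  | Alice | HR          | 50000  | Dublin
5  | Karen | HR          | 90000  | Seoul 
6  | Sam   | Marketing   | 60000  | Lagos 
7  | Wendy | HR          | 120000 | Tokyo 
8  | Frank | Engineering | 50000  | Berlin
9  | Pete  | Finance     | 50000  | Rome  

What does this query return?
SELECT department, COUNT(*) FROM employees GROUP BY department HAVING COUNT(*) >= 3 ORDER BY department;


Groups with count >= 3:
  HR: 3 -> PASS
  Design: 2 -> filtered out
  Engineering: 2 -> filtered out
  Finance: 1 -> filtered out
  Marketing: 1 -> filtered out


1 groups:
HR, 3


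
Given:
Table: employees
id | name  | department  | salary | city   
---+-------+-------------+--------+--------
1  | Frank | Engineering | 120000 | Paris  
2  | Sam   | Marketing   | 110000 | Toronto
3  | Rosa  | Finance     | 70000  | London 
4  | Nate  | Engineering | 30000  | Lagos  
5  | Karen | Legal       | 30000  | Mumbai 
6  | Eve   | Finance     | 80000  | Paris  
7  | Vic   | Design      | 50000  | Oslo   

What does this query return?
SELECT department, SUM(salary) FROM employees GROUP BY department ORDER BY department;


Summing salary within each department:
  Design: 50000 = 50000
  Engineering: 120000 + 30000 = 150000
  Finance: 70000 + 80000 = 150000
  Legal: 30000 = 30000
  Marketing: 110000 = 110000


5 groups:
Design, 50000
Engineering, 150000
Finance, 150000
Legal, 30000
Marketing, 110000
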